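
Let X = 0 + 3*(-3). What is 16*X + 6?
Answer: -138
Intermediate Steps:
X = -9 (X = 0 - 9 = -9)
16*X + 6 = 16*(-9) + 6 = -144 + 6 = -138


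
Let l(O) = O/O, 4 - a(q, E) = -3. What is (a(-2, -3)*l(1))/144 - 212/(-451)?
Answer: 33685/64944 ≈ 0.51868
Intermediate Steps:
a(q, E) = 7 (a(q, E) = 4 - 1*(-3) = 4 + 3 = 7)
l(O) = 1
(a(-2, -3)*l(1))/144 - 212/(-451) = (7*1)/144 - 212/(-451) = 7*(1/144) - 212*(-1/451) = 7/144 + 212/451 = 33685/64944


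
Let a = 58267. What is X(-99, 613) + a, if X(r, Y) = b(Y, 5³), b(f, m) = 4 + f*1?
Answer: 58884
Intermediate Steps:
b(f, m) = 4 + f
X(r, Y) = 4 + Y
X(-99, 613) + a = (4 + 613) + 58267 = 617 + 58267 = 58884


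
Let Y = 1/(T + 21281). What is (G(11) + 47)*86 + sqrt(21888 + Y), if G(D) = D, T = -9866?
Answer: 4988 + sqrt(2852055112215)/11415 ≈ 5135.9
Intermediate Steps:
Y = 1/11415 (Y = 1/(-9866 + 21281) = 1/11415 ≈ 8.7604e-5)
(G(11) + 47)*86 + sqrt(21888 + Y) = (11 + 47)*86 + sqrt(21888 + 1/11415) = 58*86 + sqrt(249851521/11415) = 4988 + sqrt(2852055112215)/11415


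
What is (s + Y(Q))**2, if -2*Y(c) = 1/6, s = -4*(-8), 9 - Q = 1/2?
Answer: 146689/144 ≈ 1018.7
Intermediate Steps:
Q = 17/2 (Q = 9 - 1/2 = 17/2 ≈ 8.5000)
s = 32
Y(c) = -1/12 (Y(c) = -1/2/6 = -1/2*1/6 = -1/12)
(s + Y(Q))**2 = (32 - 1/12)**2 = (383/12)**2 = 146689/144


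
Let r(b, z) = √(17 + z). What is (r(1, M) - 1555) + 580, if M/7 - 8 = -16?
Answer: -975 + I*√39 ≈ -975.0 + 6.245*I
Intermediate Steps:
M = -56 (M = 56 + 7*(-16) = 56 - 112 = -56)
(r(1, M) - 1555) + 580 = (√(17 - 56) - 1555) + 580 = (√(-39) - 1555) + 580 = (I*√39 - 1555) + 580 = (-1555 + I*√39) + 580 = -975 + I*√39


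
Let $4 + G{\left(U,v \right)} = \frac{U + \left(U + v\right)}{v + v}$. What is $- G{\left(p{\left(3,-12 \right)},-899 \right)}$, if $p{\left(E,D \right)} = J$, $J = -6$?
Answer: $\frac{6281}{1798} \approx 3.4933$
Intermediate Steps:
$p{\left(E,D \right)} = -6$
$G{\left(U,v \right)} = -4 + \frac{v + 2 U}{2 v}$ ($G{\left(U,v \right)} = -4 + \frac{U + \left(U + v\right)}{v + v} = -4 + \frac{v + 2 U}{2 v}$)
$- G{\left(p{\left(3,-12 \right)},-899 \right)} = - (- \frac{7}{2} - \frac{6}{-899}) = - (- \frac{7}{2} - - \frac{6}{899}) = - (- \frac{7}{2} + \frac{6}{899}) = \left(-1\right) \left(- \frac{6281}{1798}\right) = \frac{6281}{1798}$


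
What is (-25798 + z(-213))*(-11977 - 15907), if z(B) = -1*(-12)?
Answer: 719016824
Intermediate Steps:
z(B) = 12
(-25798 + z(-213))*(-11977 - 15907) = (-25798 + 12)*(-11977 - 15907) = -25786*(-27884) = 719016824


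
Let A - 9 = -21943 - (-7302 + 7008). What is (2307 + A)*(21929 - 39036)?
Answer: 330729631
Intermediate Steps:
A = -21640 (A = 9 + (-21943 - (-7302 + 7008)) = 9 + (-21943 - 1*(-294)) = 9 + (-21943 + 294) = 9 - 21649 = -21640)
(2307 + A)*(21929 - 39036) = (2307 - 21640)*(21929 - 39036) = -19333*(-17107) = 330729631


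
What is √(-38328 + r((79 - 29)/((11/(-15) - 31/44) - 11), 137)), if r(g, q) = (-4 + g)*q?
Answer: 2*I*√664219093889/8209 ≈ 198.56*I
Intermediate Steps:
r(g, q) = q*(-4 + g)
√(-38328 + r((79 - 29)/((11/(-15) - 31/44) - 11), 137)) = √(-38328 + 137*(-4 + (79 - 29)/((11/(-15) - 31/44) - 11))) = √(-38328 + 137*(-4 + 50/((11*(-1/15) - 31*1/44) - 11))) = √(-38328 + 137*(-4 + 50/((-11/15 - 31/44) - 11))) = √(-38328 + 137*(-4 + 50/(-949/660 - 11))) = √(-38328 + 137*(-4 + 50/(-8209/660))) = √(-38328 + 137*(-4 + 50*(-660/8209))) = √(-38328 + 137*(-4 - 33000/8209)) = √(-38328 + 137*(-65836/8209)) = √(-38328 - 9019532/8209) = √(-323654084/8209) = 2*I*√664219093889/8209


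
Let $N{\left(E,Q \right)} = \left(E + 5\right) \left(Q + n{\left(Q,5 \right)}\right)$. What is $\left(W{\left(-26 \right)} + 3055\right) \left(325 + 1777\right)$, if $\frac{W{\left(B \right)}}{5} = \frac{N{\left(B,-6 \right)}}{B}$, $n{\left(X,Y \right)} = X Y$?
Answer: $\frac{79508150}{13} \approx 6.116 \cdot 10^{6}$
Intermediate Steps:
$N{\left(E,Q \right)} = 6 Q \left(5 + E\right)$ ($N{\left(E,Q \right)} = \left(E + 5\right) \left(Q + Q 5\right) = \left(5 + E\right) \left(Q + 5 Q\right) = \left(5 + E\right) 6 Q = 6 Q \left(5 + E\right)$)
$W{\left(B \right)} = \frac{5 \left(-180 - 36 B\right)}{B}$ ($W{\left(B \right)} = 5 \frac{6 \left(-6\right) \left(5 + B\right)}{B} = 5 \frac{-180 - 36 B}{B} = \frac{5 \left(-180 - 36 B\right)}{B}$)
$\left(W{\left(-26 \right)} + 3055\right) \left(325 + 1777\right) = \left(\left(-180 - \frac{900}{-26}\right) + 3055\right) \left(325 + 1777\right) = \left(\left(-180 - - \frac{450}{13}\right) + 3055\right) 2102 = \left(\left(-180 + \frac{450}{13}\right) + 3055\right) 2102 = \left(- \frac{1890}{13} + 3055\right) 2102 = \frac{37825}{13} \cdot 2102 = \frac{79508150}{13}$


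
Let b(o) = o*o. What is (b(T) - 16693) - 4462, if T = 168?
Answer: 7069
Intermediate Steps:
b(o) = o**2
(b(T) - 16693) - 4462 = (168**2 - 16693) - 4462 = (28224 - 16693) - 4462 = 11531 - 4462 = 7069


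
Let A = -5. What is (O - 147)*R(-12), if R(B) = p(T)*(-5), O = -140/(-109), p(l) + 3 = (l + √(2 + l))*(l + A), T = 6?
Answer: 238245/109 + 158830*√2/109 ≈ 4246.5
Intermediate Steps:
p(l) = -3 + (-5 + l)*(l + √(2 + l)) (p(l) = -3 + (l + √(2 + l))*(l - 5) = -3 + (l + √(2 + l))*(-5 + l) = -3 + (-5 + l)*(l + √(2 + l)))
O = 140/109 (O = -140*(-1/109) = 140/109 ≈ 1.2844)
R(B) = -15 - 10*√2 (R(B) = (-3 + 6² - 5*6 - 5*√(2 + 6) + 6*√(2 + 6))*(-5) = (-3 + 36 - 30 - 10*√2 + 6*√8)*(-5) = (-3 + 36 - 30 - 10*√2 + 6*(2*√2))*(-5) = (-3 + 36 - 30 - 10*√2 + 12*√2)*(-5) = (3 + 2*√2)*(-5) = -15 - 10*√2)
(O - 147)*R(-12) = (140/109 - 147)*(-15 - 10*√2) = -15883*(-15 - 10*√2)/109 = 238245/109 + 158830*√2/109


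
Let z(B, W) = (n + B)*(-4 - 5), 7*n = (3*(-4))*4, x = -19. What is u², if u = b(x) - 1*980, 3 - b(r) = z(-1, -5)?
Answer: 53787556/49 ≈ 1.0977e+6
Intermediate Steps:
n = -48/7 (n = ((3*(-4))*4)/7 = (-12*4)/7 = (⅐)*(-48) = -48/7 ≈ -6.8571)
z(B, W) = 432/7 - 9*B (z(B, W) = (-48/7 + B)*(-4 - 5) = (-48/7 + B)*(-9) = 432/7 - 9*B)
b(r) = -474/7 (b(r) = 3 - (432/7 - 9*(-1)) = 3 - (432/7 + 9) = 3 - 1*495/7 = 3 - 495/7 = -474/7)
u = -7334/7 (u = -474/7 - 1*980 = -474/7 - 980 = -7334/7 ≈ -1047.7)
u² = (-7334/7)² = 53787556/49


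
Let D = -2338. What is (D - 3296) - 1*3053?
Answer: -8687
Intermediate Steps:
(D - 3296) - 1*3053 = (-2338 - 3296) - 1*3053 = -5634 - 3053 = -8687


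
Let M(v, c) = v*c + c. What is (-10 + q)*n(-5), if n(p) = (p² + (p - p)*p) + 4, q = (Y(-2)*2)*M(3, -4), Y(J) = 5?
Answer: -4930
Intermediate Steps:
M(v, c) = c + c*v (M(v, c) = c*v + c = c + c*v)
q = -160 (q = (5*2)*(-4*(1 + 3)) = 10*(-4*4) = 10*(-16) = -160)
n(p) = 4 + p² (n(p) = (p² + 0*p) + 4 = (p² + 0) + 4 = p² + 4 = 4 + p²)
(-10 + q)*n(-5) = (-10 - 160)*(4 + (-5)²) = -170*(4 + 25) = -170*29 = -4930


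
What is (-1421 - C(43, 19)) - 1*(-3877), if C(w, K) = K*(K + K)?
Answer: 1734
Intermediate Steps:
C(w, K) = 2*K² (C(w, K) = K*(2*K) = 2*K²)
(-1421 - C(43, 19)) - 1*(-3877) = (-1421 - 2*19²) - 1*(-3877) = (-1421 - 2*361) + 3877 = (-1421 - 1*722) + 3877 = (-1421 - 722) + 3877 = -2143 + 3877 = 1734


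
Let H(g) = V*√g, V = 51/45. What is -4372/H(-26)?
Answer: 32790*I*√26/221 ≈ 756.55*I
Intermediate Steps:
V = 17/15 (V = 51*(1/45) = 17/15 ≈ 1.1333)
H(g) = 17*√g/15
-4372/H(-26) = -4372*(-15*I*√26/442) = -(-32790)*I*√26/221 = 32790*I*√26/221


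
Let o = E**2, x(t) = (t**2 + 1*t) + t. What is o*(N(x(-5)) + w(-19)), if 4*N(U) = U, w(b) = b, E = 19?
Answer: -22021/4 ≈ -5505.3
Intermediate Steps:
x(t) = t**2 + 2*t (x(t) = (t**2 + t) + t = (t + t**2) + t = t**2 + 2*t)
N(U) = U/4
o = 361 (o = 19**2 = 361)
o*(N(x(-5)) + w(-19)) = 361*((-5*(2 - 5))/4 - 19) = 361*((-5*(-3))/4 - 19) = 361*((1/4)*15 - 19) = 361*(15/4 - 19) = 361*(-61/4) = -22021/4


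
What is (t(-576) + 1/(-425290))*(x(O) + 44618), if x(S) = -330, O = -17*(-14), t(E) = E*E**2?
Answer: -1799735545178379904/212645 ≈ -8.4636e+12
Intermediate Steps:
t(E) = E**3
O = 238
(t(-576) + 1/(-425290))*(x(O) + 44618) = ((-576)**3 + 1/(-425290))*(-330 + 44618) = (-191102976 - 1/425290)*44288 = -81274184663041/425290*44288 = -1799735545178379904/212645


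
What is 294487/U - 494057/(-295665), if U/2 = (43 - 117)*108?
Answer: -26390830589/1575303120 ≈ -16.753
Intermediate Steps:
U = -15984 (U = 2*((43 - 117)*108) = 2*(-74*108) = 2*(-7992) = -15984)
294487/U - 494057/(-295665) = 294487/(-15984) - 494057/(-295665) = 294487*(-1/15984) - 494057*(-1/295665) = -294487/15984 + 494057/295665 = -26390830589/1575303120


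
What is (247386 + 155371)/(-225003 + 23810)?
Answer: -402757/201193 ≈ -2.0018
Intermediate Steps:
(247386 + 155371)/(-225003 + 23810) = 402757/(-201193) = 402757*(-1/201193) = -402757/201193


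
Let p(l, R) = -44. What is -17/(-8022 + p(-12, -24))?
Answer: 17/8066 ≈ 0.0021076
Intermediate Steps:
-17/(-8022 + p(-12, -24)) = -17/(-8022 - 44) = -17/(-8066) = -1/8066*(-17) = 17/8066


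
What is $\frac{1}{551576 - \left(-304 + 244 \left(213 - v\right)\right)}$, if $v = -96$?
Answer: $\frac{1}{476484} \approx 2.0987 \cdot 10^{-6}$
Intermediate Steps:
$\frac{1}{551576 - \left(-304 + 244 \left(213 - v\right)\right)} = \frac{1}{551576 + \left(- 244 \left(213 - -96\right) + 304\right)} = \frac{1}{551576 + \left(- 244 \left(213 + 96\right) + 304\right)} = \frac{1}{551576 + \left(\left(-244\right) 309 + 304\right)} = \frac{1}{551576 + \left(-75396 + 304\right)} = \frac{1}{551576 - 75092} = \frac{1}{476484}$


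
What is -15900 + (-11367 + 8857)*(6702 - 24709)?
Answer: 45181670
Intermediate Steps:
-15900 + (-11367 + 8857)*(6702 - 24709) = -15900 - 2510*(-18007) = -15900 + 45197570 = 45181670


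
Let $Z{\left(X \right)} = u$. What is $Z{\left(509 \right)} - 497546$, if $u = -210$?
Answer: $-497756$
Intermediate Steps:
$Z{\left(X \right)} = -210$
$Z{\left(509 \right)} - 497546 = -210 - 497546 = -497756$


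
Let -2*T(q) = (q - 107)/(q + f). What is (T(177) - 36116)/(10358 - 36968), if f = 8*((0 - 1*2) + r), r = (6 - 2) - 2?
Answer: 6392567/4709970 ≈ 1.3572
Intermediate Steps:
r = 2 (r = 4 - 2 = 2)
f = 0 (f = 8*((0 - 1*2) + 2) = 8*((0 - 2) + 2) = 8*(-2 + 2) = 8*0 = 0)
T(q) = -(-107 + q)/(2*q) (T(q) = -(q - 107)/(2*(q + 0)) = -(-107 + q)/(2*q))
(T(177) - 36116)/(10358 - 36968) = ((½)*(107 - 1*177)/177 - 36116)/(10358 - 36968) = ((½)*(1/177)*(107 - 177) - 36116)/(-26610) = ((½)*(1/177)*(-70) - 36116)*(-1/26610) = (-35/177 - 36116)*(-1/26610) = -6392567/177*(-1/26610) = 6392567/4709970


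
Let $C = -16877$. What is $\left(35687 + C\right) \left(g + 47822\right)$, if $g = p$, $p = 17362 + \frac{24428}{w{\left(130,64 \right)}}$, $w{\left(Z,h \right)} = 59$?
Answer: $\frac{72800042040}{59} \approx 1.2339 \cdot 10^{9}$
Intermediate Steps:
$p = \frac{1048786}{59}$ ($p = 17362 + \frac{24428}{59} = \frac{1048786}{59} \approx 17776.0$)
$g = \frac{1048786}{59} \approx 17776.0$
$\left(35687 + C\right) \left(g + 47822\right) = \left(35687 - 16877\right) \left(\frac{1048786}{59} + 47822\right) = 18810 \cdot \frac{3870284}{59} = \frac{72800042040}{59}$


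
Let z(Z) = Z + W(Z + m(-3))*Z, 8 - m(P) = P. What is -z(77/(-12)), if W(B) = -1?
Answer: 0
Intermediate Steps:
m(P) = 8 - P
z(Z) = 0 (z(Z) = Z - Z = 0)
-z(77/(-12)) = -1*0 = 0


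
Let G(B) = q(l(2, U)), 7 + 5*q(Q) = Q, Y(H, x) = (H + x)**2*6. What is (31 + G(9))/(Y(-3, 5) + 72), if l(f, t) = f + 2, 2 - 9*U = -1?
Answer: 19/60 ≈ 0.31667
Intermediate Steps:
U = 1/3 (U = 2/9 - 1/9*(-1) = 2/9 + 1/9 = 1/3 ≈ 0.33333)
l(f, t) = 2 + f
Y(H, x) = 6*(H + x)**2
q(Q) = -7/5 + Q/5
G(B) = -3/5 (G(B) = -7/5 + (2 + 2)/5 = -7/5 + (1/5)*4 = -7/5 + 4/5 = -3/5)
(31 + G(9))/(Y(-3, 5) + 72) = (31 - 3/5)/(6*(-3 + 5)**2 + 72) = 152/(5*(6*2**2 + 72)) = 152/(5*(6*4 + 72)) = 152/(5*(24 + 72)) = (152/5)/96 = (152/5)*(1/96) = 19/60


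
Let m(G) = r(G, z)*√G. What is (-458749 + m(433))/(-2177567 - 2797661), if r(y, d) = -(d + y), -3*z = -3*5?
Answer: 458749/4975228 + 219*√433/2487614 ≈ 0.094038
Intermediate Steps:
z = 5 (z = -(-1)*5 = -⅓*(-15) = 5)
r(y, d) = -d - y
m(G) = √G*(-5 - G) (m(G) = (-1*5 - G)*√G = (-5 - G)*√G = √G*(-5 - G))
(-458749 + m(433))/(-2177567 - 2797661) = (-458749 + √433*(-5 - 1*433))/(-2177567 - 2797661) = (-458749 + √433*(-5 - 433))/(-4975228) = (-458749 + √433*(-438))*(-1/4975228) = (-458749 - 438*√433)*(-1/4975228) = 458749/4975228 + 219*√433/2487614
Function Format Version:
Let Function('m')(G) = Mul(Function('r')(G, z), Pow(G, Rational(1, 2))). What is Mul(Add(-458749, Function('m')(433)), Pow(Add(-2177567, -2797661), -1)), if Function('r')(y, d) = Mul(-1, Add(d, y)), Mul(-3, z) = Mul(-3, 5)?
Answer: Add(Rational(458749, 4975228), Mul(Rational(219, 2487614), Pow(433, Rational(1, 2)))) ≈ 0.094038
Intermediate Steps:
z = 5 (z = Mul(Rational(-1, 3), Mul(-3, 5)) = Mul(Rational(-1, 3), -15) = 5)
Function('r')(y, d) = Add(Mul(-1, d), Mul(-1, y))
Function('m')(G) = Mul(Pow(G, Rational(1, 2)), Add(-5, Mul(-1, G))) (Function('m')(G) = Mul(Add(Mul(-1, 5), Mul(-1, G)), Pow(G, Rational(1, 2))) = Mul(Add(-5, Mul(-1, G)), Pow(G, Rational(1, 2))) = Mul(Pow(G, Rational(1, 2)), Add(-5, Mul(-1, G))))
Mul(Add(-458749, Function('m')(433)), Pow(Add(-2177567, -2797661), -1)) = Mul(Add(-458749, Mul(Pow(433, Rational(1, 2)), Add(-5, Mul(-1, 433)))), Pow(Add(-2177567, -2797661), -1)) = Mul(Add(-458749, Mul(Pow(433, Rational(1, 2)), Add(-5, -433))), Pow(-4975228, -1)) = Mul(Add(-458749, Mul(Pow(433, Rational(1, 2)), -438)), Rational(-1, 4975228)) = Mul(Add(-458749, Mul(-438, Pow(433, Rational(1, 2)))), Rational(-1, 4975228)) = Add(Rational(458749, 4975228), Mul(Rational(219, 2487614), Pow(433, Rational(1, 2))))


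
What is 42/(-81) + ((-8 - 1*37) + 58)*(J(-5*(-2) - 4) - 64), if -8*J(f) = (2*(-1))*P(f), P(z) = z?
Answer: -43903/54 ≈ -813.02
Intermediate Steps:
J(f) = f/4 (J(f) = -2*(-1)*f/8 = -(-1)*f/4 = f/4)
42/(-81) + ((-8 - 1*37) + 58)*(J(-5*(-2) - 4) - 64) = 42/(-81) + ((-8 - 1*37) + 58)*((-5*(-2) - 4)/4 - 64) = 42*(-1/81) + ((-8 - 37) + 58)*((10 - 4)/4 - 64) = -14/27 + (-45 + 58)*((1/4)*6 - 64) = -14/27 + 13*(3/2 - 64) = -14/27 + 13*(-125/2) = -14/27 - 1625/2 = -43903/54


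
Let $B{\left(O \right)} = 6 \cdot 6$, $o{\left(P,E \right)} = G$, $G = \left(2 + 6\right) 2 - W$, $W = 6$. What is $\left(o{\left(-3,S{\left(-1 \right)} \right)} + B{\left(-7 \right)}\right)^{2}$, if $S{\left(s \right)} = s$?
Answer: $2116$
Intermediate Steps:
$G = 10$ ($G = \left(2 + 6\right) 2 - 6 = 8 \cdot 2 - 6 = 16 - 6 = 10$)
$o{\left(P,E \right)} = 10$
$B{\left(O \right)} = 36$
$\left(o{\left(-3,S{\left(-1 \right)} \right)} + B{\left(-7 \right)}\right)^{2} = \left(10 + 36\right)^{2} = 46^{2} = 2116$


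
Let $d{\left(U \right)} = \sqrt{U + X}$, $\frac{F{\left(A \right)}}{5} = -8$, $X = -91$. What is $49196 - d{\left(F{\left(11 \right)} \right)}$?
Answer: $49196 - i \sqrt{131} \approx 49196.0 - 11.446 i$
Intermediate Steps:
$F{\left(A \right)} = -40$ ($F{\left(A \right)} = 5 \left(-8\right) = -40$)
$d{\left(U \right)} = \sqrt{-91 + U}$ ($d{\left(U \right)} = \sqrt{U - 91} = \sqrt{-91 + U}$)
$49196 - d{\left(F{\left(11 \right)} \right)} = 49196 - \sqrt{-91 - 40} = 49196 - \sqrt{-131} = 49196 - i \sqrt{131}$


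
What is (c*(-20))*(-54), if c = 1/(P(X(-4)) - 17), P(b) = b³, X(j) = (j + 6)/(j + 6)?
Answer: -135/2 ≈ -67.500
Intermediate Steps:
X(j) = 1 (X(j) = (6 + j)/(6 + j) = 1)
c = -1/16 (c = 1/(1³ - 17) = 1/(1 - 17) = 1/(-16) = -1/16 ≈ -0.062500)
(c*(-20))*(-54) = -1/16*(-20)*(-54) = (5/4)*(-54) = -135/2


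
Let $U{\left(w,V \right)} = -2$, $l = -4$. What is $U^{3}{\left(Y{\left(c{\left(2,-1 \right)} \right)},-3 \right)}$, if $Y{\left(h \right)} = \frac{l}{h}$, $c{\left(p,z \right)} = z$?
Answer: $-8$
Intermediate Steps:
$Y{\left(h \right)} = - \frac{4}{h}$
$U^{3}{\left(Y{\left(c{\left(2,-1 \right)} \right)},-3 \right)} = \left(-2\right)^{3} = -8$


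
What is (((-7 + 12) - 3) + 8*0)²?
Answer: 4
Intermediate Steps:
(((-7 + 12) - 3) + 8*0)² = ((5 - 3) + 0)² = (2 + 0)² = 2² = 4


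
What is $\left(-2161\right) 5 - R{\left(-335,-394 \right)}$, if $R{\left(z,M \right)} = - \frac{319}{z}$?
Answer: $- \frac{3619994}{335} \approx -10806.0$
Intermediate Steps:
$\left(-2161\right) 5 - R{\left(-335,-394 \right)} = \left(-2161\right) 5 - - \frac{319}{-335} = -10805 - \left(-319\right) \left(- \frac{1}{335}\right) = -10805 - \frac{319}{335} = - \frac{3619994}{335}$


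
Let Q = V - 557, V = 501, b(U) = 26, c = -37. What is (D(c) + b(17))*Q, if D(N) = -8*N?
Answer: -18032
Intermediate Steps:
Q = -56 (Q = 501 - 557 = -56)
(D(c) + b(17))*Q = (-8*(-37) + 26)*(-56) = (296 + 26)*(-56) = 322*(-56) = -18032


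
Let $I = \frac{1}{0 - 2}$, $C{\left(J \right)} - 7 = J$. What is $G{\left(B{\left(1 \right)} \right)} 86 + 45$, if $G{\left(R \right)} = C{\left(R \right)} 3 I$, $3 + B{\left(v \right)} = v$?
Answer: $-600$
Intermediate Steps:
$C{\left(J \right)} = 7 + J$
$I = - \frac{1}{2}$ ($I = \frac{1}{-2} = - \frac{1}{2} \approx -0.5$)
$B{\left(v \right)} = -3 + v$
$G{\left(R \right)} = - \frac{21}{2} - \frac{3 R}{2}$ ($G{\left(R \right)} = \left(7 + R\right) 3 \left(- \frac{1}{2}\right) = \left(21 + 3 R\right) \left(- \frac{1}{2}\right) = - \frac{21}{2} - \frac{3 R}{2}$)
$G{\left(B{\left(1 \right)} \right)} 86 + 45 = \left(- \frac{21}{2} - \frac{3 \left(-3 + 1\right)}{2}\right) 86 + 45 = \left(- \frac{21}{2} - -3\right) 86 + 45 = \left(- \frac{21}{2} + 3\right) 86 + 45 = \left(- \frac{15}{2}\right) 86 + 45 = -645 + 45 = -600$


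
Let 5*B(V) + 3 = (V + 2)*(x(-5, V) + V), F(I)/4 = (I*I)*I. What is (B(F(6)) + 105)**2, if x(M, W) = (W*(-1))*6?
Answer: 13992073397604/25 ≈ 5.5968e+11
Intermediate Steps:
x(M, W) = -6*W (x(M, W) = -W*6 = -6*W)
F(I) = 4*I**3 (F(I) = 4*((I*I)*I) = 4*(I**2*I) = 4*I**3)
B(V) = -3/5 - V*(2 + V) (B(V) = -3/5 + ((V + 2)*(-6*V + V))/5 = -3/5 + ((2 + V)*(-5*V))/5 = -3/5 + (-5*V*(2 + V))/5 = -3/5 - V*(2 + V))
(B(F(6)) + 105)**2 = ((-3/5 - (4*6**3)**2 - 8*6**3) + 105)**2 = ((-3/5 - (4*216)**2 - 8*216) + 105)**2 = ((-3/5 - 1*864**2 - 2*864) + 105)**2 = ((-3/5 - 1*746496 - 1728) + 105)**2 = ((-3/5 - 746496 - 1728) + 105)**2 = (-3741123/5 + 105)**2 = (-3740598/5)**2 = 13992073397604/25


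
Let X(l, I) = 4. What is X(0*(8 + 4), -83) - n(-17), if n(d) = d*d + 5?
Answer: -290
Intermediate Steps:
n(d) = 5 + d² (n(d) = d² + 5 = 5 + d²)
X(0*(8 + 4), -83) - n(-17) = 4 - (5 + (-17)²) = 4 - (5 + 289) = 4 - 1*294 = 4 - 294 = -290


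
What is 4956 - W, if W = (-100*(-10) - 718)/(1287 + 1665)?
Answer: 2438305/492 ≈ 4955.9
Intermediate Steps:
W = 47/492 (W = (1000 - 718)/2952 = 282*(1/2952) = 47/492 ≈ 0.095528)
4956 - W = 4956 - 1*47/492 = 4956 - 47/492 = 2438305/492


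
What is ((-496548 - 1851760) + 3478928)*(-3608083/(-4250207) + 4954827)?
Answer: 23809776335501868640/4250207 ≈ 5.6020e+12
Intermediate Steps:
((-496548 - 1851760) + 3478928)*(-3608083/(-4250207) + 4954827) = (-2348308 + 3478928)*(-3608083*(-1/4250207) + 4954827) = 1130620*(3608083/4250207 + 4954827) = 1130620*(21059044007272/4250207) = 23809776335501868640/4250207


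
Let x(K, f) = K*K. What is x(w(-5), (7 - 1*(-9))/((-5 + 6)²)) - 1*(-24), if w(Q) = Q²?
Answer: 649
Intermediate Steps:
x(K, f) = K²
x(w(-5), (7 - 1*(-9))/((-5 + 6)²)) - 1*(-24) = ((-5)²)² - 1*(-24) = 25² + 24 = 625 + 24 = 649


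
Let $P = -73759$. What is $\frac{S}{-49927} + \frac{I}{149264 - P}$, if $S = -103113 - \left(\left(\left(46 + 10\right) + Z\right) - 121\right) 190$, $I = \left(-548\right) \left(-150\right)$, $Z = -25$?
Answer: $\frac{7762292233}{3711623107} \approx 2.0913$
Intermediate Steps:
$I = 82200$
$S = -86013$ ($S = -103113 - \left(\left(\left(46 + 10\right) - 25\right) - 121\right) 190 = -103113 - \left(\left(56 - 25\right) - 121\right) 190 = -103113 - \left(31 - 121\right) 190 = -103113 - \left(-90\right) 190 = -103113 - -17100 = -103113 + 17100 = -86013$)
$\frac{S}{-49927} + \frac{I}{149264 - P} = - \frac{86013}{-49927} + \frac{82200}{149264 - -73759} = \left(-86013\right) \left(- \frac{1}{49927}\right) + \frac{82200}{149264 + 73759} = \frac{86013}{49927} + \frac{82200}{223023} = \frac{86013}{49927} + 82200 \cdot \frac{1}{223023} = \frac{86013}{49927} + \frac{27400}{74341} = \frac{7762292233}{3711623107}$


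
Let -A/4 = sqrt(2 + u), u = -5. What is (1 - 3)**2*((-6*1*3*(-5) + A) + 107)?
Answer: 788 - 16*I*sqrt(3) ≈ 788.0 - 27.713*I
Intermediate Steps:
A = -4*I*sqrt(3) (A = -4*sqrt(2 - 5) = -4*I*sqrt(3) ≈ -6.9282*I)
(1 - 3)**2*((-6*1*3*(-5) + A) + 107) = (1 - 3)**2*((-6*1*3*(-5) - 4*I*sqrt(3)) + 107) = (-2)**2*((-18*(-5) - 4*I*sqrt(3)) + 107) = 4*((-6*(-15) - 4*I*sqrt(3)) + 107) = 4*((90 - 4*I*sqrt(3)) + 107) = 4*(197 - 4*I*sqrt(3)) = 788 - 16*I*sqrt(3)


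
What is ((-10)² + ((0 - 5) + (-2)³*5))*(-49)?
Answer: -2695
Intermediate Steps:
((-10)² + ((0 - 5) + (-2)³*5))*(-49) = (100 + (-5 - 8*5))*(-49) = (100 + (-5 - 40))*(-49) = (100 - 45)*(-49) = 55*(-49) = -2695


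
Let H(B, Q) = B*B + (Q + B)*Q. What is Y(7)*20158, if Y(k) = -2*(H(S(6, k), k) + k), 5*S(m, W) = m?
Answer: -66360136/25 ≈ -2.6544e+6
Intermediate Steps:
S(m, W) = m/5
H(B, Q) = B² + Q*(B + Q) (H(B, Q) = B² + (B + Q)*Q = B² + Q*(B + Q))
Y(k) = -72/25 - 2*k² - 22*k/5 (Y(k) = -2*((((⅕)*6)² + k² + ((⅕)*6)*k) + k) = -2*(((6/5)² + k² + 6*k/5) + k) = -2*((36/25 + k² + 6*k/5) + k) = -2*(36/25 + k² + 11*k/5) = -72/25 - 2*k² - 22*k/5)
Y(7)*20158 = (-72/25 - 2*7² - 22/5*7)*20158 = (-72/25 - 2*49 - 154/5)*20158 = (-72/25 - 98 - 154/5)*20158 = -3292/25*20158 = -66360136/25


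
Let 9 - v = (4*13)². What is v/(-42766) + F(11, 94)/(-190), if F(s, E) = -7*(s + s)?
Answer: 3549007/4062770 ≈ 0.87354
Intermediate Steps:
F(s, E) = -14*s
v = -2695 (v = 9 - (4*13)² = 9 - 1*52² = 9 - 1*2704 = 9 - 2704 = -2695)
v/(-42766) + F(11, 94)/(-190) = -2695/(-42766) - 14*11/(-190) = -2695*(-1/42766) - 154*(-1/190) = 2695/42766 + 77/95 = 3549007/4062770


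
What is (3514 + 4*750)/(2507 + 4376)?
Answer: 6514/6883 ≈ 0.94639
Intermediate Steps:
(3514 + 4*750)/(2507 + 4376) = (3514 + 3000)/6883 = 6514*(1/6883) = 6514/6883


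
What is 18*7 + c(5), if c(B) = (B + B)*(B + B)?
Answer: 226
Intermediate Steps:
c(B) = 4*B² (c(B) = (2*B)*(2*B) = 4*B²)
18*7 + c(5) = 18*7 + 4*5² = 126 + 4*25 = 126 + 100 = 226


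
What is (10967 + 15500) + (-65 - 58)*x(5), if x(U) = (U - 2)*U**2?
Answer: 17242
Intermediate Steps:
x(U) = U**2*(-2 + U) (x(U) = (-2 + U)*U**2 = U**2*(-2 + U))
(10967 + 15500) + (-65 - 58)*x(5) = (10967 + 15500) + (-65 - 58)*(5**2*(-2 + 5)) = 26467 - 3075*3 = 26467 - 123*75 = 26467 - 9225 = 17242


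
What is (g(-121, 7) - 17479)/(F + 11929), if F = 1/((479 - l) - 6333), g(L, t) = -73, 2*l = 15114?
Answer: -117694936/79989909 ≈ -1.4714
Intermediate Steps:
l = 7557 (l = (½)*15114 = 7557)
F = -1/13411 (F = 1/((479 - 1*7557) - 6333) = 1/((479 - 7557) - 6333) = 1/(-7078 - 6333) = 1/(-13411) = -1/13411 ≈ -7.4566e-5)
(g(-121, 7) - 17479)/(F + 11929) = (-73 - 17479)/(-1/13411 + 11929) = -17552/159979818/13411 = -17552*13411/159979818 = -117694936/79989909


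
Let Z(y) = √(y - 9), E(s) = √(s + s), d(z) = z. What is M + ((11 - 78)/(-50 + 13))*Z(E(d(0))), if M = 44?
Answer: 44 + 201*I/37 ≈ 44.0 + 5.4324*I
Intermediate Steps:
E(s) = √2*√s (E(s) = √(2*s) = √2*√s)
Z(y) = √(-9 + y)
M + ((11 - 78)/(-50 + 13))*Z(E(d(0))) = 44 + ((11 - 78)/(-50 + 13))*√(-9 + √2*√0) = 44 + (-67/(-37))*√(-9 + √2*0) = 44 + (-67*(-1/37))*√(-9 + 0) = 44 + 67*√(-9)/37 = 44 + 67*(3*I)/37 = 44 + 201*I/37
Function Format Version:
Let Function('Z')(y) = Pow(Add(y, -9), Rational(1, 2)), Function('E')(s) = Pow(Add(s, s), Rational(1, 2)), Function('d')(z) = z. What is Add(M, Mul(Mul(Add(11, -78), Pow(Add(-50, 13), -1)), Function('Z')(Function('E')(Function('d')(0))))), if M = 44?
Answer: Add(44, Mul(Rational(201, 37), I)) ≈ Add(44.000, Mul(5.4324, I))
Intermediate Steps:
Function('E')(s) = Mul(Pow(2, Rational(1, 2)), Pow(s, Rational(1, 2))) (Function('E')(s) = Pow(Mul(2, s), Rational(1, 2)) = Mul(Pow(2, Rational(1, 2)), Pow(s, Rational(1, 2))))
Function('Z')(y) = Pow(Add(-9, y), Rational(1, 2))
Add(M, Mul(Mul(Add(11, -78), Pow(Add(-50, 13), -1)), Function('Z')(Function('E')(Function('d')(0))))) = Add(44, Mul(Mul(Add(11, -78), Pow(Add(-50, 13), -1)), Pow(Add(-9, Mul(Pow(2, Rational(1, 2)), Pow(0, Rational(1, 2)))), Rational(1, 2)))) = Add(44, Mul(Mul(-67, Pow(-37, -1)), Pow(Add(-9, Mul(Pow(2, Rational(1, 2)), 0)), Rational(1, 2)))) = Add(44, Mul(Mul(-67, Rational(-1, 37)), Pow(Add(-9, 0), Rational(1, 2)))) = Add(44, Mul(Rational(67, 37), Pow(-9, Rational(1, 2)))) = Add(44, Mul(Rational(67, 37), Mul(3, I))) = Add(44, Mul(Rational(201, 37), I))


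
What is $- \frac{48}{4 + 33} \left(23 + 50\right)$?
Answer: $- \frac{3504}{37} \approx -94.703$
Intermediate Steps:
$- \frac{48}{4 + 33} \left(23 + 50\right) = - \frac{48}{37} \cdot 73 = \left(-48\right) \frac{1}{37} \cdot 73 = \left(- \frac{48}{37}\right) 73 = - \frac{3504}{37}$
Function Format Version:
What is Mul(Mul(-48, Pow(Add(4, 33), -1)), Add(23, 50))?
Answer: Rational(-3504, 37) ≈ -94.703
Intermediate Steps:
Mul(Mul(-48, Pow(Add(4, 33), -1)), Add(23, 50)) = Mul(Mul(-48, Pow(37, -1)), 73) = Mul(Mul(-48, Rational(1, 37)), 73) = Mul(Rational(-48, 37), 73) = Rational(-3504, 37)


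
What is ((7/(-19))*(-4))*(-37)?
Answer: -1036/19 ≈ -54.526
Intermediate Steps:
((7/(-19))*(-4))*(-37) = ((7*(-1/19))*(-4))*(-37) = -7/19*(-4)*(-37) = (28/19)*(-37) = -1036/19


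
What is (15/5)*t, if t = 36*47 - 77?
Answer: 4845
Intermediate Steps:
t = 1615 (t = 1692 - 77 = 1615)
(15/5)*t = (15/5)*1615 = (15*(1/5))*1615 = 3*1615 = 4845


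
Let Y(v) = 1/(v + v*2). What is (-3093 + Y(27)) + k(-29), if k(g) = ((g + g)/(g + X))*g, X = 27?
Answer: -318653/81 ≈ -3934.0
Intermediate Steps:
Y(v) = 1/(3*v) (Y(v) = 1/(v + 2*v) = 1/(3*v))
k(g) = 2*g²/(27 + g) (k(g) = ((g + g)/(g + 27))*g = ((2*g)/(27 + g))*g = (2*g/(27 + g))*g = 2*g²/(27 + g))
(-3093 + Y(27)) + k(-29) = (-3093 + (⅓)/27) + 2*(-29)²/(27 - 29) = (-3093 + (⅓)*(1/27)) + 2*841/(-2) = (-3093 + 1/81) + 2*841*(-½) = -250532/81 - 841 = -318653/81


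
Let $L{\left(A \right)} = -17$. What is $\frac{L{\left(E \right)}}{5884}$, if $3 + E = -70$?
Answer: $- \frac{17}{5884} \approx -0.0028892$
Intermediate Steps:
$E = -73$ ($E = -3 - 70 = -73$)
$\frac{L{\left(E \right)}}{5884} = - \frac{17}{5884}$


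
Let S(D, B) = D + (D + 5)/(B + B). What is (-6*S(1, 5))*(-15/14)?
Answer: 72/7 ≈ 10.286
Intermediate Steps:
S(D, B) = D + (5 + D)/(2*B) (S(D, B) = D + (5 + D)/((2*B)) = D + (5 + D)*(1/(2*B)) = D + (5 + D)/(2*B))
(-6*S(1, 5))*(-15/14) = (-3*(5 + 1 + 2*5*1)/5)*(-15/14) = (-3*(5 + 1 + 10)/5)*(-15*1/14) = -3*16/5*(-15/14) = -6*8/5*(-15/14) = -48/5*(-15/14) = 72/7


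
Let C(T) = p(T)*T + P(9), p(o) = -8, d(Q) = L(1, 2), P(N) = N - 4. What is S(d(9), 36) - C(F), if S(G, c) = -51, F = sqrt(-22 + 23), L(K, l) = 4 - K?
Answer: -48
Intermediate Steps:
F = 1 (F = sqrt(1) = 1)
P(N) = -4 + N
d(Q) = 3 (d(Q) = 4 - 1*1 = 4 - 1 = 3)
C(T) = 5 - 8*T (C(T) = -8*T + (-4 + 9) = -8*T + 5 = 5 - 8*T)
S(d(9), 36) - C(F) = -51 - (5 - 8*1) = -51 - (5 - 8) = -51 - 1*(-3) = -51 + 3 = -48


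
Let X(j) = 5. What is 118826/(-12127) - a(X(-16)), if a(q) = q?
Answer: -179461/12127 ≈ -14.798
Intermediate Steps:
118826/(-12127) - a(X(-16)) = 118826/(-12127) - 1*5 = 118826*(-1/12127) - 5 = -118826/12127 - 5 = -179461/12127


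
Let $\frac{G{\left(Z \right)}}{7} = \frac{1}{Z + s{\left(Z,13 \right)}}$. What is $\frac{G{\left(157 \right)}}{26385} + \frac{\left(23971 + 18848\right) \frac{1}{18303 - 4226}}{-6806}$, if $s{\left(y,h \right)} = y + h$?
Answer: $- \frac{52681025653}{118088842727070} \approx -0.00044611$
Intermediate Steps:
$s{\left(y,h \right)} = h + y$
$G{\left(Z \right)} = \frac{7}{13 + 2 Z}$ ($G{\left(Z \right)} = \frac{7}{Z + \left(13 + Z\right)} = \frac{7}{13 + 2 Z}$)
$\frac{G{\left(157 \right)}}{26385} + \frac{\left(23971 + 18848\right) \frac{1}{18303 - 4226}}{-6806} = \frac{7 \frac{1}{13 + 2 \cdot 157}}{26385} + \frac{\left(23971 + 18848\right) \frac{1}{18303 - 4226}}{-6806} = \frac{7}{13 + 314} \cdot \frac{1}{26385} + \frac{42819}{14077} \left(- \frac{1}{6806}\right) = \frac{7}{327} \cdot \frac{1}{26385} + 42819 \cdot \frac{1}{14077} \left(- \frac{1}{6806}\right) = 7 \cdot \frac{1}{327} \cdot \frac{1}{26385} + \frac{6117}{2011} \left(- \frac{1}{6806}\right) = \frac{7}{327} \cdot \frac{1}{26385} - \frac{6117}{13686866} = \frac{7}{8627895} - \frac{6117}{13686866} = - \frac{52681025653}{118088842727070}$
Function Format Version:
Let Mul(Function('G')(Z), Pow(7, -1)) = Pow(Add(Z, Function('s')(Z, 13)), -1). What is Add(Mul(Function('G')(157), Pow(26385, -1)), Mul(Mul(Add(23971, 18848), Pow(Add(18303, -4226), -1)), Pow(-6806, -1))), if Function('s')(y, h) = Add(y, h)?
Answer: Rational(-52681025653, 118088842727070) ≈ -0.00044611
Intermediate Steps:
Function('s')(y, h) = Add(h, y)
Function('G')(Z) = Mul(7, Pow(Add(13, Mul(2, Z)), -1)) (Function('G')(Z) = Mul(7, Pow(Add(Z, Add(13, Z)), -1)) = Mul(7, Pow(Add(13, Mul(2, Z)), -1)))
Add(Mul(Function('G')(157), Pow(26385, -1)), Mul(Mul(Add(23971, 18848), Pow(Add(18303, -4226), -1)), Pow(-6806, -1))) = Add(Mul(Mul(7, Pow(Add(13, Mul(2, 157)), -1)), Pow(26385, -1)), Mul(Mul(Add(23971, 18848), Pow(Add(18303, -4226), -1)), Pow(-6806, -1))) = Add(Mul(Mul(7, Pow(Add(13, 314), -1)), Rational(1, 26385)), Mul(Mul(42819, Pow(14077, -1)), Rational(-1, 6806))) = Add(Mul(Mul(7, Pow(327, -1)), Rational(1, 26385)), Mul(Mul(42819, Rational(1, 14077)), Rational(-1, 6806))) = Add(Mul(Mul(7, Rational(1, 327)), Rational(1, 26385)), Mul(Rational(6117, 2011), Rational(-1, 6806))) = Add(Mul(Rational(7, 327), Rational(1, 26385)), Rational(-6117, 13686866)) = Add(Rational(7, 8627895), Rational(-6117, 13686866)) = Rational(-52681025653, 118088842727070)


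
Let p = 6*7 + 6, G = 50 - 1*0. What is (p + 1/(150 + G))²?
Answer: 92179201/40000 ≈ 2304.5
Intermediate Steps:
G = 50 (G = 50 + 0 = 50)
p = 48 (p = 42 + 6 = 48)
(p + 1/(150 + G))² = (48 + 1/(150 + 50))² = (48 + 1/200)² = (9601/200)² = 92179201/40000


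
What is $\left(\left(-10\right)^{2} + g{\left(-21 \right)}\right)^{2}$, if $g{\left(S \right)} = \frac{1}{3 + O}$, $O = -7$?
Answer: $\frac{159201}{16} \approx 9950.1$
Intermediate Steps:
$g{\left(S \right)} = - \frac{1}{4}$ ($g{\left(S \right)} = \frac{1}{3 - 7} = \frac{1}{-4} = - \frac{1}{4}$)
$\left(\left(-10\right)^{2} + g{\left(-21 \right)}\right)^{2} = \left(\left(-10\right)^{2} - \frac{1}{4}\right)^{2} = \left(100 - \frac{1}{4}\right)^{2} = \left(\frac{399}{4}\right)^{2} = \frac{159201}{16}$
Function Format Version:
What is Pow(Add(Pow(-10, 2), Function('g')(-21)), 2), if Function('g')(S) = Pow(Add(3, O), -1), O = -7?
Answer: Rational(159201, 16) ≈ 9950.1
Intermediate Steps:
Function('g')(S) = Rational(-1, 4) (Function('g')(S) = Pow(Add(3, -7), -1) = Pow(-4, -1) = Rational(-1, 4))
Pow(Add(Pow(-10, 2), Function('g')(-21)), 2) = Pow(Add(Pow(-10, 2), Rational(-1, 4)), 2) = Pow(Add(100, Rational(-1, 4)), 2) = Pow(Rational(399, 4), 2) = Rational(159201, 16)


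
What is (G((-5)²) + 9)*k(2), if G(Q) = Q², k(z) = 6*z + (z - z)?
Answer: 7608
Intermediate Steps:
k(z) = 6*z (k(z) = 6*z + 0 = 6*z)
(G((-5)²) + 9)*k(2) = (((-5)²)² + 9)*(6*2) = (25² + 9)*12 = (625 + 9)*12 = 634*12 = 7608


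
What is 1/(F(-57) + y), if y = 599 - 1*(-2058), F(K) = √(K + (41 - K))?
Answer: 2657/7059608 - √41/7059608 ≈ 0.00037546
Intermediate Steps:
F(K) = √41
y = 2657 (y = 599 + 2058 = 2657)
1/(F(-57) + y) = 1/(√41 + 2657) = 1/(2657 + √41)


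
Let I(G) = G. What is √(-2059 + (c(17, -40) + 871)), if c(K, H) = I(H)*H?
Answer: 2*√103 ≈ 20.298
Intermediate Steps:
c(K, H) = H² (c(K, H) = H*H = H²)
√(-2059 + (c(17, -40) + 871)) = √(-2059 + ((-40)² + 871)) = √(-2059 + (1600 + 871)) = √(-2059 + 2471) = √412 = 2*√103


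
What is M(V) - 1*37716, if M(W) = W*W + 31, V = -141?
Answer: -17804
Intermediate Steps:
M(W) = 31 + W² (M(W) = W² + 31 = 31 + W²)
M(V) - 1*37716 = (31 + (-141)²) - 1*37716 = (31 + 19881) - 37716 = 19912 - 37716 = -17804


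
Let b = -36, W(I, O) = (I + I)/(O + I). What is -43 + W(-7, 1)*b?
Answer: -127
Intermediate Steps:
W(I, O) = 2*I/(I + O) (W(I, O) = (2*I)/(I + O) = 2*I/(I + O))
-43 + W(-7, 1)*b = -43 + (2*(-7)/(-7 + 1))*(-36) = -43 + (2*(-7)/(-6))*(-36) = -43 + (2*(-7)*(-⅙))*(-36) = -43 + (7/3)*(-36) = -43 - 84 = -127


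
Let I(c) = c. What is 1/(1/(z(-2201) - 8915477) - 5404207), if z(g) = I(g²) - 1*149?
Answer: -4071225/22001742643576 ≈ -1.8504e-7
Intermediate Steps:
z(g) = -149 + g² (z(g) = g² - 1*149 = g² - 149 = -149 + g²)
1/(1/(z(-2201) - 8915477) - 5404207) = 1/(1/((-149 + (-2201)²) - 8915477) - 5404207) = 1/(1/((-149 + 4844401) - 8915477) - 5404207) = 1/(1/(4844252 - 8915477) - 5404207) = 1/(1/(-4071225) - 5404207) = 1/(-1/4071225 - 5404207) = 1/(-22001742643576/4071225) = -4071225/22001742643576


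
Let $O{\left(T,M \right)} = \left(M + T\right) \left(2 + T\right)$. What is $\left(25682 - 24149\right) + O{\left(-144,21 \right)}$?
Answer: $18999$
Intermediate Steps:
$O{\left(T,M \right)} = \left(2 + T\right) \left(M + T\right)$
$\left(25682 - 24149\right) + O{\left(-144,21 \right)} = \left(25682 - 24149\right) + \left(\left(-144\right)^{2} + 2 \cdot 21 + 2 \left(-144\right) + 21 \left(-144\right)\right) = 1533 + \left(20736 + 42 - 288 - 3024\right) = 1533 + 17466 = 18999$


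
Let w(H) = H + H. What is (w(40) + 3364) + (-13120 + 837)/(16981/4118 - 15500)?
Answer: 219819174830/63812019 ≈ 3444.8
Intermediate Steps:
w(H) = 2*H
(w(40) + 3364) + (-13120 + 837)/(16981/4118 - 15500) = (2*40 + 3364) + (-13120 + 837)/(16981/4118 - 15500) = (80 + 3364) - 12283/(16981*(1/4118) - 15500) = 3444 - 12283/(16981/4118 - 15500) = 3444 - 12283/(-63812019/4118) = 3444 - 12283*(-4118/63812019) = 3444 + 50581394/63812019 = 219819174830/63812019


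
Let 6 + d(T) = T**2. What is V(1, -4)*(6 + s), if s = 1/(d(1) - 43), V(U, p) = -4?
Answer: -287/12 ≈ -23.917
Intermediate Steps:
d(T) = -6 + T**2
s = -1/48 (s = 1/((-6 + 1**2) - 43) = 1/((-6 + 1) - 43) = 1/(-5 - 43) = 1/(-48) = -1/48 ≈ -0.020833)
V(1, -4)*(6 + s) = -4*(6 - 1/48) = -4*287/48 = -287/12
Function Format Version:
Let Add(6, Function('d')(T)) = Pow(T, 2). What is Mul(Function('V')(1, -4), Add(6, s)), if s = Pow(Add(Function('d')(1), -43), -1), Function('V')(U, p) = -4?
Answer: Rational(-287, 12) ≈ -23.917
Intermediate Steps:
Function('d')(T) = Add(-6, Pow(T, 2))
s = Rational(-1, 48) (s = Pow(Add(Add(-6, Pow(1, 2)), -43), -1) = Pow(Add(Add(-6, 1), -43), -1) = Pow(Add(-5, -43), -1) = Pow(-48, -1) = Rational(-1, 48) ≈ -0.020833)
Mul(Function('V')(1, -4), Add(6, s)) = Mul(-4, Add(6, Rational(-1, 48))) = Mul(-4, Rational(287, 48)) = Rational(-287, 12)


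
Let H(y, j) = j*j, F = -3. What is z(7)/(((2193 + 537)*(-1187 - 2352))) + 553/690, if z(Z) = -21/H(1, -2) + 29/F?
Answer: 2137121281/2666565720 ≈ 0.80145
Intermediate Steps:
H(y, j) = j²
z(Z) = -179/12 (z(Z) = -21/((-2)²) + 29/(-3) = -21/4 + 29*(-⅓) = -21*¼ - 29/3 = -21/4 - 29/3 = -179/12)
z(7)/(((2193 + 537)*(-1187 - 2352))) + 553/690 = -179*1/((-1187 - 2352)*(2193 + 537))/12 + 553/690 = -179/(12*(2730*(-3539))) + 553*(1/690) = -179/12/(-9661470) + 553/690 = -179/12*(-1/9661470) + 553/690 = 179/115937640 + 553/690 = 2137121281/2666565720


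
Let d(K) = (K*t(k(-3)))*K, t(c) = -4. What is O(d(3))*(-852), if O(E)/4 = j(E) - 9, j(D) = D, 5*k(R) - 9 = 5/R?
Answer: 153360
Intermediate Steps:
k(R) = 9/5 + 1/R (k(R) = 9/5 + (5/R)/5 = 9/5 + 1/R)
d(K) = -4*K² (d(K) = (K*(-4))*K = (-4*K)*K = -4*K²)
O(E) = -36 + 4*E (O(E) = 4*(E - 9) = 4*(-9 + E) = -36 + 4*E)
O(d(3))*(-852) = (-36 + 4*(-4*3²))*(-852) = (-36 + 4*(-4*9))*(-852) = (-36 + 4*(-36))*(-852) = (-36 - 144)*(-852) = -180*(-852) = 153360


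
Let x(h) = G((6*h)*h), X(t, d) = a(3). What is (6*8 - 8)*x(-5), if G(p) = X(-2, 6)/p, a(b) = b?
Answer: ⅘ ≈ 0.80000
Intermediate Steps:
X(t, d) = 3
G(p) = 3/p
x(h) = 1/(2*h²) (x(h) = 3/(((6*h)*h)) = 3/((6*h²)) = 3*(1/(6*h²)) = 1/(2*h²))
(6*8 - 8)*x(-5) = (6*8 - 8)*((½)/(-5)²) = (48 - 8)*((½)*(1/25)) = 40*(1/50) = ⅘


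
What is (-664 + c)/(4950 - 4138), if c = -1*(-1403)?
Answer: 739/812 ≈ 0.91010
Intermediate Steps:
c = 1403
(-664 + c)/(4950 - 4138) = (-664 + 1403)/(4950 - 4138) = 739/812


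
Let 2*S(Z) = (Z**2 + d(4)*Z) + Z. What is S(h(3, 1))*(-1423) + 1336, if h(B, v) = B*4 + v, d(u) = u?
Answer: -165155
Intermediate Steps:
h(B, v) = v + 4*B (h(B, v) = 4*B + v = v + 4*B)
S(Z) = Z**2/2 + 5*Z/2 (S(Z) = ((Z**2 + 4*Z) + Z)/2 = (Z**2 + 5*Z)/2 = Z**2/2 + 5*Z/2)
S(h(3, 1))*(-1423) + 1336 = ((1 + 4*3)*(5 + (1 + 4*3))/2)*(-1423) + 1336 = ((1 + 12)*(5 + (1 + 12))/2)*(-1423) + 1336 = ((1/2)*13*(5 + 13))*(-1423) + 1336 = ((1/2)*13*18)*(-1423) + 1336 = 117*(-1423) + 1336 = -166491 + 1336 = -165155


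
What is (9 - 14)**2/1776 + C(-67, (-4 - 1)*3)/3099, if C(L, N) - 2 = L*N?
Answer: 207323/611536 ≈ 0.33902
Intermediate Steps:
C(L, N) = 2 + L*N
(9 - 14)**2/1776 + C(-67, (-4 - 1)*3)/3099 = (9 - 14)**2/1776 + (2 - 67*(-4 - 1)*3)/3099 = (-5)**2*(1/1776) + (2 - (-335)*3)*(1/3099) = 25*(1/1776) + (2 - 67*(-15))*(1/3099) = 25/1776 + (2 + 1005)*(1/3099) = 25/1776 + 1007*(1/3099) = 25/1776 + 1007/3099 = 207323/611536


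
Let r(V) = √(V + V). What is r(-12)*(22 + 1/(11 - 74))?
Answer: 2770*I*√6/63 ≈ 107.7*I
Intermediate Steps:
r(V) = √2*√V (r(V) = √(2*V) = √2*√V)
r(-12)*(22 + 1/(11 - 74)) = (√2*√(-12))*(22 + 1/(11 - 74)) = (√2*(2*I*√3))*(22 + 1/(-63)) = (2*I*√6)*(22 - 1/63) = (2*I*√6)*(1385/63) = 2770*I*√6/63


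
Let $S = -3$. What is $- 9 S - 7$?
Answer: $20$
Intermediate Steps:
$- 9 S - 7 = \left(-9\right) \left(-3\right) - 7 = 27 - 7 = 20$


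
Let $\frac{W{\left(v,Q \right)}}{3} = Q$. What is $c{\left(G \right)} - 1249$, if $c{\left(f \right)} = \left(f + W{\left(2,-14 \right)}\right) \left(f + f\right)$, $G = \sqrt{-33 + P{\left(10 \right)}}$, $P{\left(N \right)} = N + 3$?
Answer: $-1289 - 168 i \sqrt{5} \approx -1289.0 - 375.66 i$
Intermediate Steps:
$W{\left(v,Q \right)} = 3 Q$
$P{\left(N \right)} = 3 + N$
$G = 2 i \sqrt{5}$ ($G = \sqrt{-33 + \left(3 + 10\right)} = \sqrt{-33 + 13} = \sqrt{-20} = 2 i \sqrt{5} \approx 4.4721 i$)
$c{\left(f \right)} = 2 f \left(-42 + f\right)$ ($c{\left(f \right)} = \left(f + 3 \left(-14\right)\right) \left(f + f\right) = \left(f - 42\right) 2 f = \left(-42 + f\right) 2 f = 2 f \left(-42 + f\right)$)
$c{\left(G \right)} - 1249 = 2 \cdot 2 i \sqrt{5} \left(-42 + 2 i \sqrt{5}\right) - 1249 = 4 i \sqrt{5} \left(-42 + 2 i \sqrt{5}\right) - 1249 = -1249 + 4 i \sqrt{5} \left(-42 + 2 i \sqrt{5}\right)$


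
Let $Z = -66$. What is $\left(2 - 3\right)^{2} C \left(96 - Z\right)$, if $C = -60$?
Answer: $-9720$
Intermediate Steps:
$\left(2 - 3\right)^{2} C \left(96 - Z\right) = \left(2 - 3\right)^{2} \left(-60\right) \left(96 - -66\right) = \left(-1\right)^{2} \left(-60\right) \left(96 + 66\right) = 1 \left(-60\right) 162 = \left(-60\right) 162 = -9720$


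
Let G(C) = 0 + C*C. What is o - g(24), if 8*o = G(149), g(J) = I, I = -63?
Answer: 22705/8 ≈ 2838.1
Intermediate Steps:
G(C) = C**2 (G(C) = 0 + C**2 = C**2)
g(J) = -63
o = 22201/8 (o = (1/8)*149**2 = (1/8)*22201 = 22201/8 ≈ 2775.1)
o - g(24) = 22201/8 - 1*(-63) = 22201/8 + 63 = 22705/8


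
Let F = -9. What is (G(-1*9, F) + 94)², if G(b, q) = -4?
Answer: 8100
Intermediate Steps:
(G(-1*9, F) + 94)² = (-4 + 94)² = 90² = 8100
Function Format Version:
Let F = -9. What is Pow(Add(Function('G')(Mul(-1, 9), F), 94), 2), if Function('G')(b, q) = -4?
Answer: 8100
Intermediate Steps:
Pow(Add(Function('G')(Mul(-1, 9), F), 94), 2) = Pow(Add(-4, 94), 2) = Pow(90, 2) = 8100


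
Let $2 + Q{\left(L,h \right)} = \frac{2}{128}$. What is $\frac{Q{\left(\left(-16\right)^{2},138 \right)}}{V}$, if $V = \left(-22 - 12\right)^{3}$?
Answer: $\frac{127}{2515456} \approx 5.0488 \cdot 10^{-5}$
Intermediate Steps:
$Q{\left(L,h \right)} = - \frac{127}{64}$ ($Q{\left(L,h \right)} = -2 + \frac{2}{128} = -2 + 2 \cdot \frac{1}{128} = -2 + \frac{1}{64} = - \frac{127}{64}$)
$V = -39304$ ($V = \left(-34\right)^{3} = -39304$)
$\frac{Q{\left(\left(-16\right)^{2},138 \right)}}{V} = - \frac{127}{64 \left(-39304\right)} = \left(- \frac{127}{64}\right) \left(- \frac{1}{39304}\right) = \frac{127}{2515456}$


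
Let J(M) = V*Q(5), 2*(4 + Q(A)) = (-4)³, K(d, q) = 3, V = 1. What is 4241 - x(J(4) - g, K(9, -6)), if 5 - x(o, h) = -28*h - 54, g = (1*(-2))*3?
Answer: 4098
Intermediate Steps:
Q(A) = -36 (Q(A) = -4 + (½)*(-4)³ = -4 + (½)*(-64) = -4 - 32 = -36)
g = -6 (g = -2*3 = -6)
J(M) = -36 (J(M) = 1*(-36) = -36)
x(o, h) = 59 + 28*h (x(o, h) = 5 - (-28*h - 54) = 5 - (-54 - 28*h) = 5 + (54 + 28*h) = 59 + 28*h)
4241 - x(J(4) - g, K(9, -6)) = 4241 - (59 + 28*3) = 4241 - (59 + 84) = 4241 - 1*143 = 4241 - 143 = 4098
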